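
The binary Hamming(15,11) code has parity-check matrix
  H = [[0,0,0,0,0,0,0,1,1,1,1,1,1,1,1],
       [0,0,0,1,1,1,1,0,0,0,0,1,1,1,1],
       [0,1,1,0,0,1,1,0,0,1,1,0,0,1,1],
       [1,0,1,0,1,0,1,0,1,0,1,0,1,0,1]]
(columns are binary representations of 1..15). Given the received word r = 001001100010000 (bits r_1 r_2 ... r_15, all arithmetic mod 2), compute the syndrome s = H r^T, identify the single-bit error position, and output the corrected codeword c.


s = (1, 0, 0, 1)^T, error position = 9, corrected codeword c = 001001101010000

Compute s = H r^T mod 2 one row at a time:
  s_1 = 0 + 0 + 0 + 1 + 0 + 0 + 0 + 0 = 1 ≡ 1 (mod 2).
  s_2 = 0 + 0 + 1 + 1 + 0 + 0 + 0 + 0 = 2 ≡ 0 (mod 2).
  s_3 = 0 + 1 + 1 + 1 + 0 + 1 + 0 + 0 = 4 ≡ 0 (mod 2).
  s_4 = 0 + 1 + 0 + 1 + 0 + 1 + 0 + 0 = 3 ≡ 1 (mod 2).
s = (1, 0, 0, 1)^T — this equals column 9 of H (binary 1001), so error is at position 9.
Correct: flip bit 9 of r = 001001100010000 to get c = 001001101010000.


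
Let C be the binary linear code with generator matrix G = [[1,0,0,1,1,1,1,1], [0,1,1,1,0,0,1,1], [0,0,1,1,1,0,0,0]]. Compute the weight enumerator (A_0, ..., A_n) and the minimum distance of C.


Weight distribution: A_0 = 1, A_3 = 1, A_4 = 2, A_5 = 3, A_6 = 1. Minimum distance d = 3.

Enumerate all 2^3 = 8 messages m ∈ F_2^3.
For each, compute codeword c = mG in F_2^8, then tally its weight.
  m = 000 → c = 00000000, weight = 0.
  m = 100 → c = 10011111, weight = 6.
  m = 010 → c = 01110011, weight = 5.
  m = 110 → c = 11101100, weight = 5.
  m = 001 → c = 00111000, weight = 3.
  m = 101 → c = 10100111, weight = 5.
  m = 011 → c = 01001011, weight = 4.
  m = 111 → c = 11010100, weight = 4.
Tally weights:
  weight 0: 1 codewords.
  weight 3: 1 codewords.
  weight 4: 2 codewords.
  weight 5: 3 codewords.
  weight 6: 1 codewords.
Minimum distance d = smallest w > 0 with A_w > 0 = 3.
Sanity: Σ A_w = 8 = 2^3 = 8 ✓.


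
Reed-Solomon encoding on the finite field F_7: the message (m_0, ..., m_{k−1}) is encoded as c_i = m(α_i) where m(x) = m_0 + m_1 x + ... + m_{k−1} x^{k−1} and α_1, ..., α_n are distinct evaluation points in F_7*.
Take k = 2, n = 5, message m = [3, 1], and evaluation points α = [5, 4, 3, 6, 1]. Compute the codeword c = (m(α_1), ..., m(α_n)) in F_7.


c = [1, 0, 6, 2, 4]

Message polynomial: m(x) = 3 + 1·x (mod 7).
For each evaluation point α_i, compute m(α_i) mod 7:
  α_1 = 5: Horner steps 1 → 1, so m(5) = 1.
  α_2 = 4: Horner steps 1 → 0, so m(4) = 0.
  α_3 = 3: Horner steps 1 → 6, so m(3) = 6.
  α_4 = 6: Horner steps 1 → 2, so m(6) = 2.
  α_5 = 1: Horner steps 1 → 4, so m(1) = 4.
Codeword c = [1, 0, 6, 2, 4] ∈ F_7^5.


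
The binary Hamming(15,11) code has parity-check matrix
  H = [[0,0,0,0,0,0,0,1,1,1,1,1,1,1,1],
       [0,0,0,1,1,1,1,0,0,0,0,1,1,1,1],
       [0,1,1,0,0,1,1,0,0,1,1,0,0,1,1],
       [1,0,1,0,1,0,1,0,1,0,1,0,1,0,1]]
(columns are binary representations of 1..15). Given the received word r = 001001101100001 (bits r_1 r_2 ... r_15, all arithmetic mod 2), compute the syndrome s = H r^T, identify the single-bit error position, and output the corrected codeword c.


s = (1, 1, 1, 0)^T, error position = 14, corrected codeword c = 001001101100011

Compute s = H r^T mod 2 one row at a time:
  s_1 = 0 + 1 + 1 + 0 + 0 + 0 + 0 + 1 = 3 ≡ 1 (mod 2).
  s_2 = 0 + 0 + 1 + 1 + 0 + 0 + 0 + 1 = 3 ≡ 1 (mod 2).
  s_3 = 0 + 1 + 1 + 1 + 1 + 0 + 0 + 1 = 5 ≡ 1 (mod 2).
  s_4 = 0 + 1 + 0 + 1 + 1 + 0 + 0 + 1 = 4 ≡ 0 (mod 2).
s = (1, 1, 1, 0)^T — this equals column 14 of H (binary 1110), so error is at position 14.
Correct: flip bit 14 of r = 001001101100001 to get c = 001001101100011.


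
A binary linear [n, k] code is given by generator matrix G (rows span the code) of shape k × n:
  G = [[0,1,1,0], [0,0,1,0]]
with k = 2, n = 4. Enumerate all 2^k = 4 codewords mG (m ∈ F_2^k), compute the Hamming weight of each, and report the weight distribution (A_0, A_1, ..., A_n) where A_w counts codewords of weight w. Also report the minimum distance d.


Weight distribution: A_0 = 1, A_1 = 2, A_2 = 1. Minimum distance d = 1.

Enumerate all 2^2 = 4 messages m ∈ F_2^2.
For each, compute codeword c = mG in F_2^4, then tally its weight.
  m = 00 → c = 0000, weight = 0.
  m = 10 → c = 0110, weight = 2.
  m = 01 → c = 0010, weight = 1.
  m = 11 → c = 0100, weight = 1.
Tally weights:
  weight 0: 1 codewords.
  weight 1: 2 codewords.
  weight 2: 1 codewords.
Minimum distance d = smallest w > 0 with A_w > 0 = 1.
Sanity: Σ A_w = 4 = 2^2 = 4 ✓.


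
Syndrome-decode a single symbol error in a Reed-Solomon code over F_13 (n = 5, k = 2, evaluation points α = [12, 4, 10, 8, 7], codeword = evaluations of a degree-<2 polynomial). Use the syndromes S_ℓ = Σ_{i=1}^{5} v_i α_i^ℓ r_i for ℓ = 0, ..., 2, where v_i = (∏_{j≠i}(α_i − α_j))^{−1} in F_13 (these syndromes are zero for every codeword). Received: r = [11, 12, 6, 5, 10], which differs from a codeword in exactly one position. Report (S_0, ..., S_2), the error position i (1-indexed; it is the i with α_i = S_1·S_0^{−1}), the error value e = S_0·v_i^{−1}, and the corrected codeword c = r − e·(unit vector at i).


S = (4, 1, 10), error at position 3, error magnitude e = 11, c = [11, 12, 8, 5, 10].

Step 1: column multipliers v_i = (∏_{j≠i}(α_i − α_j))^{−1} mod 13.
  i = 1 (α = 12): (12−4)(12−10)(12−8)(12−7) = 8·2·4·5 = 320 ≡ 8, so v_1 = 8^{−1} = 5 (mod 13).
  i = 2 (α = 4): (4−12)(4−10)(4−8)(4−7) = (−8)·(−6)·(−4)·(−3) = 576 ≡ 4, so v_2 = 4^{−1} = 10 (mod 13).
  i = 3 (α = 10): (10−12)(10−4)(10−8)(10−7) = (−2)·6·2·3 = −72 ≡ 6, so v_3 = 6^{−1} = 11 (mod 13).
  i = 4 (α = 8): (8−12)(8−4)(8−10)(8−7) = (−4)·4·(−2)·1 = 32 ≡ 6, so v_4 = 6^{−1} = 11 (mod 13).
  i = 5 (α = 7): (7−12)(7−4)(7−10)(7−8) = (−5)·3·(−3)·(−1) = −45 ≡ 7, so v_5 = 7^{−1} = 2 (mod 13).
  v = [5, 10, 11, 11, 2].
Step 2: syndromes of r = [11, 12, 6, 5, 10] (all sums mod 13).
  S_0 = Σ v_i r_i = 5·11 + 10·12 + 11·6 + 11·5 + 2·10 = 316 ≡ 4.
  S_1 = Σ v_i α_i r_i = 5·12·11 + 10·4·12 + 11·10·6 + 11·8·5 + 2·7·10 = 2380 ≡ 1.
  α_i^2 mod 13 = [1, 3, 9, 12, 10].
  S_2 = Σ v_i α_i^2 r_i = 5·1·11 + 10·3·12 + 11·9·6 + 11·12·5 + 2·10·10 = 1869 ≡ 10.
  S = (4, 1, 10) ≠ 0, so r is not a codeword (an error is present).
Step 3: locate the error. For a single error e at position i, S_ℓ = v_i·e·α_i^ℓ, so α_err = S_1/S_0.
  S_0^{−1} = 4^{−1} = 10 (mod 13), so α_err = 1·10 = 10 ≡ 10 = α_3. Error position i = 3.
  Consistency check: S_2/S_1 = 10·1 = 10 ≡ 10 = α_err ✓ (single-error assumption holds).
Step 4: error magnitude e = S_0/v_3 = S_0·∏_{j≠3}(α_3 − α_j) = 4·6 = 24 ≡ 11 (mod 13).
Step 5: correct position 3: c_3 = r_3 − e = 6 − 11 ≡ 8 (mod 13). Hence c = [11, 12, 8, 5, 10].
  Check: interpolating c through the α_i gives m(x) = 6 + 8·x (degree < 2) with m(α_i) = c_i for every i, so c is indeed a codeword.


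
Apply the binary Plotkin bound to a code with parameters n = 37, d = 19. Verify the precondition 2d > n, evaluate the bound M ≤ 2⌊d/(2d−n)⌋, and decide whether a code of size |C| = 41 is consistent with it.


Plotkin bound M ≤ 38; given |C| = 41 > bound (violated).

Check applicability: 2d = 38, n = 37.
2d − n = 1 > 0, so Plotkin applies.
Compute d/(2d−n) = 19/1 ≈ 19.0000.
⌊d/(2d−n)⌋ = 19.
Plotkin bound: M ≤ 2·19 = 38.
Given |C| = 41, check: VIOLATED.
This |C| is above the Plotkin bound, so no binary code with n = 37, d = 19 and 41 codewords exists.


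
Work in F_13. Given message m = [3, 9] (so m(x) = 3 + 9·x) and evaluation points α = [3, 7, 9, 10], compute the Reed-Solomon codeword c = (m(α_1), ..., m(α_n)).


c = [4, 1, 6, 2]

Message polynomial: m(x) = 3 + 9·x (mod 13).
For each evaluation point α_i, compute m(α_i) mod 13:
  α_1 = 3: Horner steps 9 → 4, so m(3) = 4.
  α_2 = 7: Horner steps 9 → 1, so m(7) = 1.
  α_3 = 9: Horner steps 9 → 6, so m(9) = 6.
  α_4 = 10: Horner steps 9 → 2, so m(10) = 2.
Codeword c = [4, 1, 6, 2] ∈ F_13^4.


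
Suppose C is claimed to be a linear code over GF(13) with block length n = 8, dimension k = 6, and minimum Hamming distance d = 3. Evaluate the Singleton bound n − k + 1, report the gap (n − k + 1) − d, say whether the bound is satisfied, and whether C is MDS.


Singleton RHS = n − k + 1 = 3, slack = 0, bound satisfied, MDS.

Singleton bound: d ≤ n − k + 1.
Here n = 8, k = 6, so n − k + 1 = 3.
Given d = 3, check d ≤ 3: YES.
Slack = (n − k + 1) − d = 0.
The code is MDS (slack = 0).
Description: the claimed parameters are [8, 6, 3]_13; such a code would be MDS (meets Singleton bound).


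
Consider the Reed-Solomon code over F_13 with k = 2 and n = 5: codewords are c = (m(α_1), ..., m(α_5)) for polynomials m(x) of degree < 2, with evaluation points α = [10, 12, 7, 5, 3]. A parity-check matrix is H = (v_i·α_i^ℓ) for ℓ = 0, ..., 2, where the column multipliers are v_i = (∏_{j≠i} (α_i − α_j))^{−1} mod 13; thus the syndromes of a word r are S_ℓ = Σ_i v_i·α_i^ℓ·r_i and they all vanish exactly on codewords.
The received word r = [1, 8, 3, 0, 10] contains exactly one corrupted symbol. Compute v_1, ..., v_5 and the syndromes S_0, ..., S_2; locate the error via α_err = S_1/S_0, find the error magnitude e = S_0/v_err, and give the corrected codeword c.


S = (5, 8, 5), error at position 2, error magnitude e = 4, c = [1, 4, 3, 0, 10].

Step 1: column multipliers v_i = (∏_{j≠i}(α_i − α_j))^{−1} mod 13.
  i = 1 (α = 10): (10−12)(10−7)(10−5)(10−3) = (−2)·3·5·7 = −210 ≡ 11, so v_1 = 11^{−1} = 6 (mod 13).
  i = 2 (α = 12): (12−10)(12−7)(12−5)(12−3) = 2·5·7·9 = 630 ≡ 6, so v_2 = 6^{−1} = 11 (mod 13).
  i = 3 (α = 7): (7−10)(7−12)(7−5)(7−3) = (−3)·(−5)·2·4 = 120 ≡ 3, so v_3 = 3^{−1} = 9 (mod 13).
  i = 4 (α = 5): (5−10)(5−12)(5−7)(5−3) = (−5)·(−7)·(−2)·2 = −140 ≡ 3, so v_4 = 3^{−1} = 9 (mod 13).
  i = 5 (α = 3): (3−10)(3−12)(3−7)(3−5) = (−7)·(−9)·(−4)·(−2) = 504 ≡ 10, so v_5 = 10^{−1} = 4 (mod 13).
  v = [6, 11, 9, 9, 4].
Step 2: syndromes of r = [1, 8, 3, 0, 10] (all sums mod 13).
  S_0 = Σ v_i r_i = 6·1 + 11·8 + 9·3 + 9·0 + 4·10 = 161 ≡ 5.
  S_1 = Σ v_i α_i r_i = 6·10·1 + 11·12·8 + 9·7·3 + 9·5·0 + 4·3·10 = 1425 ≡ 8.
  α_i^2 mod 13 = [9, 1, 10, 12, 9].
  S_2 = Σ v_i α_i^2 r_i = 6·9·1 + 11·1·8 + 9·10·3 + 9·12·0 + 4·9·10 = 772 ≡ 5.
  S = (5, 8, 5) ≠ 0, so r is not a codeword (an error is present).
Step 3: locate the error. For a single error e at position i, S_ℓ = v_i·e·α_i^ℓ, so α_err = S_1/S_0.
  S_0^{−1} = 5^{−1} = 8 (mod 13), so α_err = 8·8 = 64 ≡ 12 = α_2. Error position i = 2.
  Consistency check: S_2/S_1 = 5·5 = 25 ≡ 12 = α_err ✓ (single-error assumption holds).
Step 4: error magnitude e = S_0/v_2 = S_0·∏_{j≠2}(α_2 − α_j) = 5·6 = 30 ≡ 4 (mod 13).
Step 5: correct position 2: c_2 = r_2 − e = 8 − 4 ≡ 4 (mod 13). Hence c = [1, 4, 3, 0, 10].
  Check: interpolating c through the α_i gives m(x) = 12 + 8·x (degree < 2) with m(α_i) = c_i for every i, so c is indeed a codeword.


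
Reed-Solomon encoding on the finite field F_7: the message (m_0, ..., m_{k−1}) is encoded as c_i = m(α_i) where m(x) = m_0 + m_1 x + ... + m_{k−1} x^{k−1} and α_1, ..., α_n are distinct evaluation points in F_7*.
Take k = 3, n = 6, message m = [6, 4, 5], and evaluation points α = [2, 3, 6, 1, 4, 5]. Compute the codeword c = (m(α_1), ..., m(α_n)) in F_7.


c = [6, 0, 0, 1, 4, 4]

Message polynomial: m(x) = 6 + 4·x + 5·x^2 (mod 7).
For each evaluation point α_i, compute m(α_i) mod 7:
  α_1 = 2: Horner steps 5 → 0 → 6, so m(2) = 6.
  α_2 = 3: Horner steps 5 → 5 → 0, so m(3) = 0.
  α_3 = 6: Horner steps 5 → 6 → 0, so m(6) = 0.
  α_4 = 1: Horner steps 5 → 2 → 1, so m(1) = 1.
  α_5 = 4: Horner steps 5 → 3 → 4, so m(4) = 4.
  α_6 = 5: Horner steps 5 → 1 → 4, so m(5) = 4.
Codeword c = [6, 0, 0, 1, 4, 4] ∈ F_7^6.


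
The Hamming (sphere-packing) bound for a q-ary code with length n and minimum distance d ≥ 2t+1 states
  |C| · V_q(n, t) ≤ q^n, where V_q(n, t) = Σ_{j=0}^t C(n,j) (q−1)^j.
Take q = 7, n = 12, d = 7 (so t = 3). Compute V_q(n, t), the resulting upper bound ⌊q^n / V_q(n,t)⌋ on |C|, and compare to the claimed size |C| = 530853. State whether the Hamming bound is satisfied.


V_q(n, t) = 49969, q^n = 13841287201, Hamming bound = 276997, |C| = 530853 > bound (violated).

Step 1: Compute V_q(n, t) = Σ_{j=0}^3 C(n, j) (q−1)^j.
  j = 0: C(12,0)·(6)^0 = 1·1 = 1.
  j = 1: C(12,1)·(6)^1 = 12·6 = 72.
  j = 2: C(12,2)·(6)^2 = 66·36 = 2376.
  j = 3: C(12,3)·(6)^3 = 220·216 = 47520.
  V_q(n, t) = 1 + 72 + 2376 + 47520 = 49969.
Step 2: q^n = 7^12 = 13841287201.
Step 3: Hamming bound ⌊q^n / V_q(n,t)⌋ = ⌊13841287201/49969⌋ = 276997.
Step 4: Compare |C| = 530853 to 276997: violated.
The claimed |C| lies above the Hamming bound, so no 7-ary code of length 12 with d ≥ 7 can have 530853 codewords.


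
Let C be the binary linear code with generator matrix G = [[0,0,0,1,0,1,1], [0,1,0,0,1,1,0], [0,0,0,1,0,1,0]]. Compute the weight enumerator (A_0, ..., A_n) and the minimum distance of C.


Weight distribution: A_0 = 1, A_1 = 1, A_2 = 1, A_3 = 3, A_4 = 2. Minimum distance d = 1.

Enumerate all 2^3 = 8 messages m ∈ F_2^3.
For each, compute codeword c = mG in F_2^7, then tally its weight.
  m = 000 → c = 0000000, weight = 0.
  m = 100 → c = 0001011, weight = 3.
  m = 010 → c = 0100110, weight = 3.
  m = 110 → c = 0101101, weight = 4.
  m = 001 → c = 0001010, weight = 2.
  m = 101 → c = 0000001, weight = 1.
  m = 011 → c = 0101100, weight = 3.
  m = 111 → c = 0100111, weight = 4.
Tally weights:
  weight 0: 1 codewords.
  weight 1: 1 codewords.
  weight 2: 1 codewords.
  weight 3: 3 codewords.
  weight 4: 2 codewords.
Minimum distance d = smallest w > 0 with A_w > 0 = 1.
Sanity: Σ A_w = 8 = 2^3 = 8 ✓.


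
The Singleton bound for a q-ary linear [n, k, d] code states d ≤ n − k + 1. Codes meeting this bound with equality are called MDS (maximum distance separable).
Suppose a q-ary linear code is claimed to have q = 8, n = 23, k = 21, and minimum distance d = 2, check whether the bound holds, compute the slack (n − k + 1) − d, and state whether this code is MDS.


Singleton RHS = n − k + 1 = 3, slack = 1, bound satisfied, not MDS.

Singleton bound: d ≤ n − k + 1.
Here n = 23, k = 21, so n − k + 1 = 3.
Given d = 2, check d ≤ 3: YES.
Slack = (n − k + 1) − d = 1.
The code is NOT MDS (slack = 1 > 0).
Description: the claimed parameters are [23, 21, 2]_8; such a code would be non-MDS.


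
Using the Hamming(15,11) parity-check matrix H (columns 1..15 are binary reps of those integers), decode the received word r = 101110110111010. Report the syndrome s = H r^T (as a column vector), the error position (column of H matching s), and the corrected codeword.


s = (1, 1, 1, 1)^T, error position = 15, corrected codeword c = 101110110111011

Compute s = H r^T mod 2 one row at a time:
  s_1 = 1 + 0 + 1 + 1 + 1 + 0 + 1 + 0 = 5 ≡ 1 (mod 2).
  s_2 = 1 + 1 + 0 + 1 + 1 + 0 + 1 + 0 = 5 ≡ 1 (mod 2).
  s_3 = 0 + 1 + 0 + 1 + 1 + 1 + 1 + 0 = 5 ≡ 1 (mod 2).
  s_4 = 1 + 1 + 1 + 1 + 0 + 1 + 0 + 0 = 5 ≡ 1 (mod 2).
s = (1, 1, 1, 1)^T — this equals column 15 of H (binary 1111), so error is at position 15.
Correct: flip bit 15 of r = 101110110111010 to get c = 101110110111011.


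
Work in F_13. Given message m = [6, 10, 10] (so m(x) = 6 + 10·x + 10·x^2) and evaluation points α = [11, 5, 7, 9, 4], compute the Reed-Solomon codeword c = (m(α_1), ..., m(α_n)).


c = [0, 7, 7, 9, 11]

Message polynomial: m(x) = 6 + 10·x + 10·x^2 (mod 13).
For each evaluation point α_i, compute m(α_i) mod 13:
  α_1 = 11: Horner steps 10 → 3 → 0, so m(11) = 0.
  α_2 = 5: Horner steps 10 → 8 → 7, so m(5) = 7.
  α_3 = 7: Horner steps 10 → 2 → 7, so m(7) = 7.
  α_4 = 9: Horner steps 10 → 9 → 9, so m(9) = 9.
  α_5 = 4: Horner steps 10 → 11 → 11, so m(4) = 11.
Codeword c = [0, 7, 7, 9, 11] ∈ F_13^5.


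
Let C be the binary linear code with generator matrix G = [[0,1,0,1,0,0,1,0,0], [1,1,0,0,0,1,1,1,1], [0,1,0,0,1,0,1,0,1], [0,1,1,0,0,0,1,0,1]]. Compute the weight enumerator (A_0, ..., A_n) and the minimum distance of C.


Weight distribution: A_0 = 1, A_2 = 1, A_3 = 3, A_4 = 4, A_5 = 2, A_6 = 1, A_7 = 3, A_8 = 1. Minimum distance d = 2.

Enumerate all 2^4 = 16 messages m ∈ F_2^4.
For each, compute codeword c = mG in F_2^9, then tally its weight.
  m = 0000 → c = 000000000, weight = 0.
  m = 1000 → c = 010100100, weight = 3.
  m = 0100 → c = 110001111, weight = 6.
  m = 1100 → c = 100101011, weight = 5.
  m = 0010 → c = 010010101, weight = 4.
  m = 1010 → c = 000110001, weight = 3.
  m = 0110 → c = 100011010, weight = 4.
  m = 1110 → c = 110111110, weight = 7.
  m = 0001 → c = 011000101, weight = 4.
  m = 1001 → c = 001100001, weight = 3.
  m = 0101 → c = 101001010, weight = 4.
  m = 1101 → c = 111101110, weight = 7.
  m = 0011 → c = 001010000, weight = 2.
  m = 1011 → c = 011110100, weight = 5.
  m = 0111 → c = 111011111, weight = 8.
  m = 1111 → c = 101111011, weight = 7.
Tally weights:
  weight 0: 1 codewords.
  weight 2: 1 codewords.
  weight 3: 3 codewords.
  weight 4: 4 codewords.
  weight 5: 2 codewords.
  weight 6: 1 codewords.
  weight 7: 3 codewords.
  weight 8: 1 codewords.
Minimum distance d = smallest w > 0 with A_w > 0 = 2.
Sanity: Σ A_w = 16 = 2^4 = 16 ✓.


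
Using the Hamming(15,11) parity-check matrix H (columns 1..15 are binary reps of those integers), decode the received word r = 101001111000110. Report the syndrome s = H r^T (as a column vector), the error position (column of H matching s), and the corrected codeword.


s = (0, 0, 0, 1)^T, error position = 1, corrected codeword c = 001001111000110

Compute s = H r^T mod 2 one row at a time:
  s_1 = 1 + 1 + 0 + 0 + 0 + 1 + 1 + 0 = 4 ≡ 0 (mod 2).
  s_2 = 0 + 0 + 1 + 1 + 0 + 1 + 1 + 0 = 4 ≡ 0 (mod 2).
  s_3 = 0 + 1 + 1 + 1 + 0 + 0 + 1 + 0 = 4 ≡ 0 (mod 2).
  s_4 = 1 + 1 + 0 + 1 + 1 + 0 + 1 + 0 = 5 ≡ 1 (mod 2).
s = (0, 0, 0, 1)^T — this equals column 1 of H (binary 0001), so error is at position 1.
Correct: flip bit 1 of r = 101001111000110 to get c = 001001111000110.


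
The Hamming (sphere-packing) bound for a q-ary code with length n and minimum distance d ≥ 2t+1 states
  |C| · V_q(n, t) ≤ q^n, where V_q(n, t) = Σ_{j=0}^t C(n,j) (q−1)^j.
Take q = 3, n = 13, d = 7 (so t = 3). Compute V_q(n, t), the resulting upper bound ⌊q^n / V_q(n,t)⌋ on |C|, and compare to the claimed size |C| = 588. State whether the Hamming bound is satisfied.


V_q(n, t) = 2627, q^n = 1594323, Hamming bound = 606, |C| = 588 ≤ bound (satisfied).

Step 1: Compute V_q(n, t) = Σ_{j=0}^3 C(n, j) (q−1)^j.
  j = 0: C(13,0)·(2)^0 = 1·1 = 1.
  j = 1: C(13,1)·(2)^1 = 13·2 = 26.
  j = 2: C(13,2)·(2)^2 = 78·4 = 312.
  j = 3: C(13,3)·(2)^3 = 286·8 = 2288.
  V_q(n, t) = 1 + 26 + 312 + 2288 = 2627.
Step 2: q^n = 3^13 = 1594323.
Step 3: Hamming bound ⌊q^n / V_q(n,t)⌋ = ⌊1594323/2627⌋ = 606.
Step 4: Compare |C| = 588 to 606: satisfied.
The claimed |C| lies below the Hamming bound.


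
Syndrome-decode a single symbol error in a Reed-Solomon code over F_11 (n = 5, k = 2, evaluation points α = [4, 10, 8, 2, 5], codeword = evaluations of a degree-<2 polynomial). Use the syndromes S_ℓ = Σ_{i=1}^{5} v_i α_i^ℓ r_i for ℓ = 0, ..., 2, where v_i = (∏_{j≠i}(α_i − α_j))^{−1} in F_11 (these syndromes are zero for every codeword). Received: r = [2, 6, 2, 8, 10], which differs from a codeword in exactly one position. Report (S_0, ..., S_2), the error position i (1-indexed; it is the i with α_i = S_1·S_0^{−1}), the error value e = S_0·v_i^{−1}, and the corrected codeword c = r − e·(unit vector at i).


S = (10, 3, 2), error at position 3, error magnitude e = 1, c = [2, 6, 1, 8, 10].

Step 1: column multipliers v_i = (∏_{j≠i}(α_i − α_j))^{−1} mod 11.
  i = 1 (α = 4): (4−10)(4−8)(4−2)(4−5) = (−6)·(−4)·2·(−1) = −48 ≡ 7, so v_1 = 7^{−1} = 8 (mod 11).
  i = 2 (α = 10): (10−4)(10−8)(10−2)(10−5) = 6·2·8·5 = 480 ≡ 7, so v_2 = 7^{−1} = 8 (mod 11).
  i = 3 (α = 8): (8−4)(8−10)(8−2)(8−5) = 4·(−2)·6·3 = −144 ≡ 10, so v_3 = 10^{−1} = 10 (mod 11).
  i = 4 (α = 2): (2−4)(2−10)(2−8)(2−5) = (−2)·(−8)·(−6)·(−3) = 288 ≡ 2, so v_4 = 2^{−1} = 6 (mod 11).
  i = 5 (α = 5): (5−4)(5−10)(5−8)(5−2) = 1·(−5)·(−3)·3 = 45 ≡ 1, so v_5 = 1^{−1} = 1 (mod 11).
  v = [8, 8, 10, 6, 1].
Step 2: syndromes of r = [2, 6, 2, 8, 10] (all sums mod 11).
  S_0 = Σ v_i r_i = 8·2 + 8·6 + 10·2 + 6·8 + 1·10 = 142 ≡ 10.
  S_1 = Σ v_i α_i r_i = 8·4·2 + 8·10·6 + 10·8·2 + 6·2·8 + 1·5·10 = 850 ≡ 3.
  α_i^2 mod 11 = [5, 1, 9, 4, 3].
  S_2 = Σ v_i α_i^2 r_i = 8·5·2 + 8·1·6 + 10·9·2 + 6·4·8 + 1·3·10 = 530 ≡ 2.
  S = (10, 3, 2) ≠ 0, so r is not a codeword (an error is present).
Step 3: locate the error. For a single error e at position i, S_ℓ = v_i·e·α_i^ℓ, so α_err = S_1/S_0.
  S_0^{−1} = 10^{−1} = 10 (mod 11), so α_err = 3·10 = 30 ≡ 8 = α_3. Error position i = 3.
  Consistency check: S_2/S_1 = 2·4 = 8 ≡ 8 = α_err ✓ (single-error assumption holds).
Step 4: error magnitude e = S_0/v_3 = S_0·∏_{j≠3}(α_3 − α_j) = 10·10 = 100 ≡ 1 (mod 11).
Step 5: correct position 3: c_3 = r_3 − e = 2 − 1 ≡ 1 (mod 11). Hence c = [2, 6, 1, 8, 10].
  Check: interpolating c through the α_i gives m(x) = 3 + 8·x (degree < 2) with m(α_i) = c_i for every i, so c is indeed a codeword.


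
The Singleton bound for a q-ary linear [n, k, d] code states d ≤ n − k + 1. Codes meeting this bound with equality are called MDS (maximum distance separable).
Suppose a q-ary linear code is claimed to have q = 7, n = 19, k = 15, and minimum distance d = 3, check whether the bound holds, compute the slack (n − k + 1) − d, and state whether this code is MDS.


Singleton RHS = n − k + 1 = 5, slack = 2, bound satisfied, not MDS.

Singleton bound: d ≤ n − k + 1.
Here n = 19, k = 15, so n − k + 1 = 5.
Given d = 3, check d ≤ 5: YES.
Slack = (n − k + 1) − d = 2.
The code is NOT MDS (slack = 2 > 0).
Description: the claimed parameters are [19, 15, 3]_7; such a code would be non-MDS.


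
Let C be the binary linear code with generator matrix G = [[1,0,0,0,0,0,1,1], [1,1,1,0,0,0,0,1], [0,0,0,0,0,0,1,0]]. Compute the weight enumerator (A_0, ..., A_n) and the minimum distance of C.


Weight distribution: A_0 = 1, A_1 = 1, A_2 = 2, A_3 = 2, A_4 = 1, A_5 = 1. Minimum distance d = 1.

Enumerate all 2^3 = 8 messages m ∈ F_2^3.
For each, compute codeword c = mG in F_2^8, then tally its weight.
  m = 000 → c = 00000000, weight = 0.
  m = 100 → c = 10000011, weight = 3.
  m = 010 → c = 11100001, weight = 4.
  m = 110 → c = 01100010, weight = 3.
  m = 001 → c = 00000010, weight = 1.
  m = 101 → c = 10000001, weight = 2.
  m = 011 → c = 11100011, weight = 5.
  m = 111 → c = 01100000, weight = 2.
Tally weights:
  weight 0: 1 codewords.
  weight 1: 1 codewords.
  weight 2: 2 codewords.
  weight 3: 2 codewords.
  weight 4: 1 codewords.
  weight 5: 1 codewords.
Minimum distance d = smallest w > 0 with A_w > 0 = 1.
Sanity: Σ A_w = 8 = 2^3 = 8 ✓.


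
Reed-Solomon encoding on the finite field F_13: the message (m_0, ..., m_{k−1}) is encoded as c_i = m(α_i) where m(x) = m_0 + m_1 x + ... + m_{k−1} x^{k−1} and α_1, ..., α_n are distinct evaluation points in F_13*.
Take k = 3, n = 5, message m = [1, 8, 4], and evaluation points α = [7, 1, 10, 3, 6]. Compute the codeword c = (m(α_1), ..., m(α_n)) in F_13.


c = [6, 0, 0, 9, 11]

Message polynomial: m(x) = 1 + 8·x + 4·x^2 (mod 13).
For each evaluation point α_i, compute m(α_i) mod 13:
  α_1 = 7: Horner steps 4 → 10 → 6, so m(7) = 6.
  α_2 = 1: Horner steps 4 → 12 → 0, so m(1) = 0.
  α_3 = 10: Horner steps 4 → 9 → 0, so m(10) = 0.
  α_4 = 3: Horner steps 4 → 7 → 9, so m(3) = 9.
  α_5 = 6: Horner steps 4 → 6 → 11, so m(6) = 11.
Codeword c = [6, 0, 0, 9, 11] ∈ F_13^5.


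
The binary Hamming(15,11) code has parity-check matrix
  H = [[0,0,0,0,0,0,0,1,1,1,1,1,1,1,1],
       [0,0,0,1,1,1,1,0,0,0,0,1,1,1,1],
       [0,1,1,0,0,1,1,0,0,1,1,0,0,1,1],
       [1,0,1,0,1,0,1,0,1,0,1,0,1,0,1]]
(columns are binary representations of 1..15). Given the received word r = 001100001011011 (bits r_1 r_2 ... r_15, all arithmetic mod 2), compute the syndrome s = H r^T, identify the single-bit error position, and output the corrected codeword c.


s = (1, 0, 0, 0)^T, error position = 8, corrected codeword c = 001100011011011

Compute s = H r^T mod 2 one row at a time:
  s_1 = 0 + 1 + 0 + 1 + 1 + 0 + 1 + 1 = 5 ≡ 1 (mod 2).
  s_2 = 1 + 0 + 0 + 0 + 1 + 0 + 1 + 1 = 4 ≡ 0 (mod 2).
  s_3 = 0 + 1 + 0 + 0 + 0 + 1 + 1 + 1 = 4 ≡ 0 (mod 2).
  s_4 = 0 + 1 + 0 + 0 + 1 + 1 + 0 + 1 = 4 ≡ 0 (mod 2).
s = (1, 0, 0, 0)^T — this equals column 8 of H (binary 1000), so error is at position 8.
Correct: flip bit 8 of r = 001100001011011 to get c = 001100011011011.


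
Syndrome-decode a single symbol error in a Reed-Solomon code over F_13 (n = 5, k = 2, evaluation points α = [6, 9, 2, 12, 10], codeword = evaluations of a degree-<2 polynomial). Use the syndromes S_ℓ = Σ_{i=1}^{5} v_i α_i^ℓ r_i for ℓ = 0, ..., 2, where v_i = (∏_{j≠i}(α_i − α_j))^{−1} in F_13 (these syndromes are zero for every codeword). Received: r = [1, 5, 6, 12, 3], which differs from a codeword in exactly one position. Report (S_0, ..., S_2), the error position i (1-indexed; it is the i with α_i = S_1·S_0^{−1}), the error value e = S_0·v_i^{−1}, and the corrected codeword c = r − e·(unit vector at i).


S = (5, 4, 11), error at position 1, error magnitude e = 3, c = [11, 5, 6, 12, 3].

Step 1: column multipliers v_i = (∏_{j≠i}(α_i − α_j))^{−1} mod 13.
  i = 1 (α = 6): (6−9)(6−2)(6−12)(6−10) = (−3)·4·(−6)·(−4) = −288 ≡ 11, so v_1 = 11^{−1} = 6 (mod 13).
  i = 2 (α = 9): (9−6)(9−2)(9−12)(9−10) = 3·7·(−3)·(−1) = 63 ≡ 11, so v_2 = 11^{−1} = 6 (mod 13).
  i = 3 (α = 2): (2−6)(2−9)(2−12)(2−10) = (−4)·(−7)·(−10)·(−8) = 2240 ≡ 4, so v_3 = 4^{−1} = 10 (mod 13).
  i = 4 (α = 12): (12−6)(12−9)(12−2)(12−10) = 6·3·10·2 = 360 ≡ 9, so v_4 = 9^{−1} = 3 (mod 13).
  i = 5 (α = 10): (10−6)(10−9)(10−2)(10−12) = 4·1·8·(−2) = −64 ≡ 1, so v_5 = 1^{−1} = 1 (mod 13).
  v = [6, 6, 10, 3, 1].
Step 2: syndromes of r = [1, 5, 6, 12, 3] (all sums mod 13).
  S_0 = Σ v_i r_i = 6·1 + 6·5 + 10·6 + 3·12 + 1·3 = 135 ≡ 5.
  S_1 = Σ v_i α_i r_i = 6·6·1 + 6·9·5 + 10·2·6 + 3·12·12 + 1·10·3 = 888 ≡ 4.
  α_i^2 mod 13 = [10, 3, 4, 1, 9].
  S_2 = Σ v_i α_i^2 r_i = 6·10·1 + 6·3·5 + 10·4·6 + 3·1·12 + 1·9·3 = 453 ≡ 11.
  S = (5, 4, 11) ≠ 0, so r is not a codeword (an error is present).
Step 3: locate the error. For a single error e at position i, S_ℓ = v_i·e·α_i^ℓ, so α_err = S_1/S_0.
  S_0^{−1} = 5^{−1} = 8 (mod 13), so α_err = 4·8 = 32 ≡ 6 = α_1. Error position i = 1.
  Consistency check: S_2/S_1 = 11·10 = 110 ≡ 6 = α_err ✓ (single-error assumption holds).
Step 4: error magnitude e = S_0/v_1 = S_0·∏_{j≠1}(α_1 − α_j) = 5·11 = 55 ≡ 3 (mod 13).
Step 5: correct position 1: c_1 = r_1 − e = 1 − 3 ≡ 11 (mod 13). Hence c = [11, 5, 6, 12, 3].
  Check: interpolating c through the α_i gives m(x) = 10 + 11·x (degree < 2) with m(α_i) = c_i for every i, so c is indeed a codeword.


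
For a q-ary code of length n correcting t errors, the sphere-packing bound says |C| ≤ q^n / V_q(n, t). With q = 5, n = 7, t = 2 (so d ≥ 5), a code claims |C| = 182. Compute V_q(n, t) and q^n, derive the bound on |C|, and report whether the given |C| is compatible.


V_q(n, t) = 365, q^n = 78125, Hamming bound = 214, |C| = 182 ≤ bound (satisfied).

Step 1: Compute V_q(n, t) = Σ_{j=0}^2 C(n, j) (q−1)^j.
  j = 0: C(7,0)·(4)^0 = 1·1 = 1.
  j = 1: C(7,1)·(4)^1 = 7·4 = 28.
  j = 2: C(7,2)·(4)^2 = 21·16 = 336.
  V_q(n, t) = 1 + 28 + 336 = 365.
Step 2: q^n = 5^7 = 78125.
Step 3: Hamming bound ⌊q^n / V_q(n,t)⌋ = ⌊78125/365⌋ = 214.
Step 4: Compare |C| = 182 to 214: satisfied.
The claimed |C| lies below the Hamming bound.


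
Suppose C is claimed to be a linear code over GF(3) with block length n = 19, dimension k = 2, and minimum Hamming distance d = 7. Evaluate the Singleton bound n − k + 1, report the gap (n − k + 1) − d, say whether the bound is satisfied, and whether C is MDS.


Singleton RHS = n − k + 1 = 18, slack = 11, bound satisfied, not MDS.

Singleton bound: d ≤ n − k + 1.
Here n = 19, k = 2, so n − k + 1 = 18.
Given d = 7, check d ≤ 18: YES.
Slack = (n − k + 1) − d = 11.
The code is NOT MDS (slack = 11 > 0).
Description: the claimed parameters are [19, 2, 7]_3; such a code would be non-MDS.


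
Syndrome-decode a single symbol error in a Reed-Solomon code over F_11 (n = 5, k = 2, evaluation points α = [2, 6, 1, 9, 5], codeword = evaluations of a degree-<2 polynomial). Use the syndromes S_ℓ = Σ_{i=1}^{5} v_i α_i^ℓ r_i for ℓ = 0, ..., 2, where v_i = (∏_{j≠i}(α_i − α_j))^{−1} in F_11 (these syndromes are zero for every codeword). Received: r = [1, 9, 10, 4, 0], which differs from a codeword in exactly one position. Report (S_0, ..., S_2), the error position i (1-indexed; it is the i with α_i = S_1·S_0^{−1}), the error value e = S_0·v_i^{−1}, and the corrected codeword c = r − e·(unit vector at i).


S = (1, 5, 3), error at position 5, error magnitude e = 4, c = [1, 9, 10, 4, 7].

Step 1: column multipliers v_i = (∏_{j≠i}(α_i − α_j))^{−1} mod 11.
  i = 1 (α = 2): (2−6)(2−1)(2−9)(2−5) = (−4)·1·(−7)·(−3) = −84 ≡ 4, so v_1 = 4^{−1} = 3 (mod 11).
  i = 2 (α = 6): (6−2)(6−1)(6−9)(6−5) = 4·5·(−3)·1 = −60 ≡ 6, so v_2 = 6^{−1} = 2 (mod 11).
  i = 3 (α = 1): (1−2)(1−6)(1−9)(1−5) = (−1)·(−5)·(−8)·(−4) = 160 ≡ 6, so v_3 = 6^{−1} = 2 (mod 11).
  i = 4 (α = 9): (9−2)(9−6)(9−1)(9−5) = 7·3·8·4 = 672 ≡ 1, so v_4 = 1^{−1} = 1 (mod 11).
  i = 5 (α = 5): (5−2)(5−6)(5−1)(5−9) = 3·(−1)·4·(−4) = 48 ≡ 4, so v_5 = 4^{−1} = 3 (mod 11).
  v = [3, 2, 2, 1, 3].
Step 2: syndromes of r = [1, 9, 10, 4, 0] (all sums mod 11).
  S_0 = Σ v_i r_i = 3·1 + 2·9 + 2·10 + 1·4 + 3·0 = 45 ≡ 1.
  S_1 = Σ v_i α_i r_i = 3·2·1 + 2·6·9 + 2·1·10 + 1·9·4 + 3·5·0 = 170 ≡ 5.
  α_i^2 mod 11 = [4, 3, 1, 4, 3].
  S_2 = Σ v_i α_i^2 r_i = 3·4·1 + 2·3·9 + 2·1·10 + 1·4·4 + 3·3·0 = 102 ≡ 3.
  S = (1, 5, 3) ≠ 0, so r is not a codeword (an error is present).
Step 3: locate the error. For a single error e at position i, S_ℓ = v_i·e·α_i^ℓ, so α_err = S_1/S_0.
  S_0^{−1} = 1^{−1} = 1 (mod 11), so α_err = 5·1 = 5 ≡ 5 = α_5. Error position i = 5.
  Consistency check: S_2/S_1 = 3·9 = 27 ≡ 5 = α_err ✓ (single-error assumption holds).
Step 4: error magnitude e = S_0/v_5 = S_0·∏_{j≠5}(α_5 − α_j) = 1·4 = 4 ≡ 4 (mod 11).
Step 5: correct position 5: c_5 = r_5 − e = 0 − 4 ≡ 7 (mod 11). Hence c = [1, 9, 10, 4, 7].
  Check: interpolating c through the α_i gives m(x) = 8 + 2·x (degree < 2) with m(α_i) = c_i for every i, so c is indeed a codeword.


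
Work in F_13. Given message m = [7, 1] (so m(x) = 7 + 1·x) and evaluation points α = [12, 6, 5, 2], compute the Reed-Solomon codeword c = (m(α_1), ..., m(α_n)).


c = [6, 0, 12, 9]

Message polynomial: m(x) = 7 + 1·x (mod 13).
For each evaluation point α_i, compute m(α_i) mod 13:
  α_1 = 12: Horner steps 1 → 6, so m(12) = 6.
  α_2 = 6: Horner steps 1 → 0, so m(6) = 0.
  α_3 = 5: Horner steps 1 → 12, so m(5) = 12.
  α_4 = 2: Horner steps 1 → 9, so m(2) = 9.
Codeword c = [6, 0, 12, 9] ∈ F_13^4.


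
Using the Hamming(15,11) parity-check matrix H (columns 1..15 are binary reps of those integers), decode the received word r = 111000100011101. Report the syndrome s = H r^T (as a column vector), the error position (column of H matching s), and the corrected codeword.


s = (0, 0, 1, 0)^T, error position = 2, corrected codeword c = 101000100011101

Compute s = H r^T mod 2 one row at a time:
  s_1 = 0 + 0 + 0 + 1 + 1 + 1 + 0 + 1 = 4 ≡ 0 (mod 2).
  s_2 = 0 + 0 + 0 + 1 + 1 + 1 + 0 + 1 = 4 ≡ 0 (mod 2).
  s_3 = 1 + 1 + 0 + 1 + 0 + 1 + 0 + 1 = 5 ≡ 1 (mod 2).
  s_4 = 1 + 1 + 0 + 1 + 0 + 1 + 1 + 1 = 6 ≡ 0 (mod 2).
s = (0, 0, 1, 0)^T — this equals column 2 of H (binary 0010), so error is at position 2.
Correct: flip bit 2 of r = 111000100011101 to get c = 101000100011101.


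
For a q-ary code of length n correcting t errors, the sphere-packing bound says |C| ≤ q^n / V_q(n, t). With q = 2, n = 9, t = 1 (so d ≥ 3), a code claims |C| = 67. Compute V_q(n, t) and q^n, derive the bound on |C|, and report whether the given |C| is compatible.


V_q(n, t) = 10, q^n = 512, Hamming bound = 51, |C| = 67 > bound (violated).

Step 1: Compute V_q(n, t) = Σ_{j=0}^1 C(n, j) (q−1)^j.
  j = 0: C(9,0)·(1)^0 = 1·1 = 1.
  j = 1: C(9,1)·(1)^1 = 9·1 = 9.
  V_q(n, t) = 1 + 9 = 10.
Step 2: q^n = 2^9 = 512.
Step 3: Hamming bound ⌊q^n / V_q(n,t)⌋ = ⌊512/10⌋ = 51.
Step 4: Compare |C| = 67 to 51: violated.
The claimed |C| lies above the Hamming bound, so no 2-ary code of length 9 with d ≥ 3 can have 67 codewords.


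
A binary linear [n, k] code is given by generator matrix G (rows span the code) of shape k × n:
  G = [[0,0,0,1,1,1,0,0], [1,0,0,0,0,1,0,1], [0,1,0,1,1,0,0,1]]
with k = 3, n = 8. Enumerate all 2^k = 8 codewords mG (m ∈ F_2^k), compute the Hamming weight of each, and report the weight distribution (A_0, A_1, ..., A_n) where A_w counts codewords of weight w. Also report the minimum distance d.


Weight distribution: A_0 = 1, A_2 = 1, A_3 = 3, A_4 = 2, A_5 = 1. Minimum distance d = 2.

Enumerate all 2^3 = 8 messages m ∈ F_2^3.
For each, compute codeword c = mG in F_2^8, then tally its weight.
  m = 000 → c = 00000000, weight = 0.
  m = 100 → c = 00011100, weight = 3.
  m = 010 → c = 10000101, weight = 3.
  m = 110 → c = 10011001, weight = 4.
  m = 001 → c = 01011001, weight = 4.
  m = 101 → c = 01000101, weight = 3.
  m = 011 → c = 11011100, weight = 5.
  m = 111 → c = 11000000, weight = 2.
Tally weights:
  weight 0: 1 codewords.
  weight 2: 1 codewords.
  weight 3: 3 codewords.
  weight 4: 2 codewords.
  weight 5: 1 codewords.
Minimum distance d = smallest w > 0 with A_w > 0 = 2.
Sanity: Σ A_w = 8 = 2^3 = 8 ✓.


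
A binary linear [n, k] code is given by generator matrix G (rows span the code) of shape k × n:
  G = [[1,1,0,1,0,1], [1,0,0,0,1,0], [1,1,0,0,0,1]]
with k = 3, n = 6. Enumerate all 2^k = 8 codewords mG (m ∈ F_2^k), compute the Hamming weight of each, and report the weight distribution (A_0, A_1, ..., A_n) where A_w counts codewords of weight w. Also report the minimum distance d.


Weight distribution: A_0 = 1, A_1 = 1, A_2 = 1, A_3 = 3, A_4 = 2. Minimum distance d = 1.

Enumerate all 2^3 = 8 messages m ∈ F_2^3.
For each, compute codeword c = mG in F_2^6, then tally its weight.
  m = 000 → c = 000000, weight = 0.
  m = 100 → c = 110101, weight = 4.
  m = 010 → c = 100010, weight = 2.
  m = 110 → c = 010111, weight = 4.
  m = 001 → c = 110001, weight = 3.
  m = 101 → c = 000100, weight = 1.
  m = 011 → c = 010011, weight = 3.
  m = 111 → c = 100110, weight = 3.
Tally weights:
  weight 0: 1 codewords.
  weight 1: 1 codewords.
  weight 2: 1 codewords.
  weight 3: 3 codewords.
  weight 4: 2 codewords.
Minimum distance d = smallest w > 0 with A_w > 0 = 1.
Sanity: Σ A_w = 8 = 2^3 = 8 ✓.


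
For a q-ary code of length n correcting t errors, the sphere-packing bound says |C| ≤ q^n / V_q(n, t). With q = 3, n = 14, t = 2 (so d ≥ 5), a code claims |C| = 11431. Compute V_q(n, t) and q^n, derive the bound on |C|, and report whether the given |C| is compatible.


V_q(n, t) = 393, q^n = 4782969, Hamming bound = 12170, |C| = 11431 ≤ bound (satisfied).

Step 1: Compute V_q(n, t) = Σ_{j=0}^2 C(n, j) (q−1)^j.
  j = 0: C(14,0)·(2)^0 = 1·1 = 1.
  j = 1: C(14,1)·(2)^1 = 14·2 = 28.
  j = 2: C(14,2)·(2)^2 = 91·4 = 364.
  V_q(n, t) = 1 + 28 + 364 = 393.
Step 2: q^n = 3^14 = 4782969.
Step 3: Hamming bound ⌊q^n / V_q(n,t)⌋ = ⌊4782969/393⌋ = 12170.
Step 4: Compare |C| = 11431 to 12170: satisfied.
The claimed |C| lies below the Hamming bound.


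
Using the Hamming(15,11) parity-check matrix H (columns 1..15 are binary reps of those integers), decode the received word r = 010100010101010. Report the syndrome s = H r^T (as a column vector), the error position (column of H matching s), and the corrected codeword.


s = (0, 1, 1, 0)^T, error position = 6, corrected codeword c = 010101010101010

Compute s = H r^T mod 2 one row at a time:
  s_1 = 1 + 0 + 1 + 0 + 1 + 0 + 1 + 0 = 4 ≡ 0 (mod 2).
  s_2 = 1 + 0 + 0 + 0 + 1 + 0 + 1 + 0 = 3 ≡ 1 (mod 2).
  s_3 = 1 + 0 + 0 + 0 + 1 + 0 + 1 + 0 = 3 ≡ 1 (mod 2).
  s_4 = 0 + 0 + 0 + 0 + 0 + 0 + 0 + 0 = 0 ≡ 0 (mod 2).
s = (0, 1, 1, 0)^T — this equals column 6 of H (binary 0110), so error is at position 6.
Correct: flip bit 6 of r = 010100010101010 to get c = 010101010101010.


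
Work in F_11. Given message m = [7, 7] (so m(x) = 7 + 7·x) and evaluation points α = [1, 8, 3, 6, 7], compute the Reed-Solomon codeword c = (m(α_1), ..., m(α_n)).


c = [3, 8, 6, 5, 1]

Message polynomial: m(x) = 7 + 7·x (mod 11).
For each evaluation point α_i, compute m(α_i) mod 11:
  α_1 = 1: Horner steps 7 → 3, so m(1) = 3.
  α_2 = 8: Horner steps 7 → 8, so m(8) = 8.
  α_3 = 3: Horner steps 7 → 6, so m(3) = 6.
  α_4 = 6: Horner steps 7 → 5, so m(6) = 5.
  α_5 = 7: Horner steps 7 → 1, so m(7) = 1.
Codeword c = [3, 8, 6, 5, 1] ∈ F_11^5.


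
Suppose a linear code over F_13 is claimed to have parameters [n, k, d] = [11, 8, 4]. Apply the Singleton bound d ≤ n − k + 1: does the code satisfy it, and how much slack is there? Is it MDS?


Singleton RHS = n − k + 1 = 4, slack = 0, bound satisfied, MDS.

Singleton bound: d ≤ n − k + 1.
Here n = 11, k = 8, so n − k + 1 = 4.
Given d = 4, check d ≤ 4: YES.
Slack = (n − k + 1) − d = 0.
The code is MDS (slack = 0).
Description: the claimed parameters are [11, 8, 4]_13; such a code would be MDS (meets Singleton bound).


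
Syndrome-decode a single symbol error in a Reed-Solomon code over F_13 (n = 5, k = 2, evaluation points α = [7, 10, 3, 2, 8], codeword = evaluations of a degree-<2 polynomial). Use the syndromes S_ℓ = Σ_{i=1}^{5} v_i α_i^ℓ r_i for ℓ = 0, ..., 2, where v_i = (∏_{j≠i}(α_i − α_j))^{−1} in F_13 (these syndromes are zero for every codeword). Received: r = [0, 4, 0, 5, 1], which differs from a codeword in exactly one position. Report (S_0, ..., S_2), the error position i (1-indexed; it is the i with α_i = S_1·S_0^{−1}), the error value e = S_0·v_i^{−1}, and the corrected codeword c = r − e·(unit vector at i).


S = (9, 11, 12), error at position 1, error magnitude e = 7, c = [6, 4, 0, 5, 1].

Step 1: column multipliers v_i = (∏_{j≠i}(α_i − α_j))^{−1} mod 13.
  i = 1 (α = 7): (7−10)(7−3)(7−2)(7−8) = (−3)·4·5·(−1) = 60 ≡ 8, so v_1 = 8^{−1} = 5 (mod 13).
  i = 2 (α = 10): (10−7)(10−3)(10−2)(10−8) = 3·7·8·2 = 336 ≡ 11, so v_2 = 11^{−1} = 6 (mod 13).
  i = 3 (α = 3): (3−7)(3−10)(3−2)(3−8) = (−4)·(−7)·1·(−5) = −140 ≡ 3, so v_3 = 3^{−1} = 9 (mod 13).
  i = 4 (α = 2): (2−7)(2−10)(2−3)(2−8) = (−5)·(−8)·(−1)·(−6) = 240 ≡ 6, so v_4 = 6^{−1} = 11 (mod 13).
  i = 5 (α = 8): (8−7)(8−10)(8−3)(8−2) = 1·(−2)·5·6 = −60 ≡ 5, so v_5 = 5^{−1} = 8 (mod 13).
  v = [5, 6, 9, 11, 8].
Step 2: syndromes of r = [0, 4, 0, 5, 1] (all sums mod 13).
  S_0 = Σ v_i r_i = 5·0 + 6·4 + 9·0 + 11·5 + 8·1 = 87 ≡ 9.
  S_1 = Σ v_i α_i r_i = 5·7·0 + 6·10·4 + 9·3·0 + 11·2·5 + 8·8·1 = 414 ≡ 11.
  α_i^2 mod 13 = [10, 9, 9, 4, 12].
  S_2 = Σ v_i α_i^2 r_i = 5·10·0 + 6·9·4 + 9·9·0 + 11·4·5 + 8·12·1 = 532 ≡ 12.
  S = (9, 11, 12) ≠ 0, so r is not a codeword (an error is present).
Step 3: locate the error. For a single error e at position i, S_ℓ = v_i·e·α_i^ℓ, so α_err = S_1/S_0.
  S_0^{−1} = 9^{−1} = 3 (mod 13), so α_err = 11·3 = 33 ≡ 7 = α_1. Error position i = 1.
  Consistency check: S_2/S_1 = 12·6 = 72 ≡ 7 = α_err ✓ (single-error assumption holds).
Step 4: error magnitude e = S_0/v_1 = S_0·∏_{j≠1}(α_1 − α_j) = 9·8 = 72 ≡ 7 (mod 13).
Step 5: correct position 1: c_1 = r_1 − e = 0 − 7 ≡ 6 (mod 13). Hence c = [6, 4, 0, 5, 1].
  Check: interpolating c through the α_i gives m(x) = 2 + 8·x (degree < 2) with m(α_i) = c_i for every i, so c is indeed a codeword.
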